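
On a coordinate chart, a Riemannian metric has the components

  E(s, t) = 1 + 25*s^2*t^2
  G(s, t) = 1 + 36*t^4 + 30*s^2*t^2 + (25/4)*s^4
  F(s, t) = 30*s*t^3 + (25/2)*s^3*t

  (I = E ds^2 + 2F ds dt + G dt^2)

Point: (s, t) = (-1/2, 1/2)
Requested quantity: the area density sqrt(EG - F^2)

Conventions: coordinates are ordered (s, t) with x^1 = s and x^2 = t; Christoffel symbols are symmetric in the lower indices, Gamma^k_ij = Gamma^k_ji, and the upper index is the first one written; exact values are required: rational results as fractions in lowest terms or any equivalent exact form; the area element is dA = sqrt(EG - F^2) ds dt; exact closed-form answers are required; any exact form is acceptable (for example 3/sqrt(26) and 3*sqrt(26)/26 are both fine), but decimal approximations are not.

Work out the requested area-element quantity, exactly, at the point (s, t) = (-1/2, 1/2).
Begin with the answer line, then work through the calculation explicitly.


Answer: sqrt(EG - F^2) = sqrt(453)/8

E = 41/16, F = -85/32, G = 353/64; EG - F^2 = 453/64


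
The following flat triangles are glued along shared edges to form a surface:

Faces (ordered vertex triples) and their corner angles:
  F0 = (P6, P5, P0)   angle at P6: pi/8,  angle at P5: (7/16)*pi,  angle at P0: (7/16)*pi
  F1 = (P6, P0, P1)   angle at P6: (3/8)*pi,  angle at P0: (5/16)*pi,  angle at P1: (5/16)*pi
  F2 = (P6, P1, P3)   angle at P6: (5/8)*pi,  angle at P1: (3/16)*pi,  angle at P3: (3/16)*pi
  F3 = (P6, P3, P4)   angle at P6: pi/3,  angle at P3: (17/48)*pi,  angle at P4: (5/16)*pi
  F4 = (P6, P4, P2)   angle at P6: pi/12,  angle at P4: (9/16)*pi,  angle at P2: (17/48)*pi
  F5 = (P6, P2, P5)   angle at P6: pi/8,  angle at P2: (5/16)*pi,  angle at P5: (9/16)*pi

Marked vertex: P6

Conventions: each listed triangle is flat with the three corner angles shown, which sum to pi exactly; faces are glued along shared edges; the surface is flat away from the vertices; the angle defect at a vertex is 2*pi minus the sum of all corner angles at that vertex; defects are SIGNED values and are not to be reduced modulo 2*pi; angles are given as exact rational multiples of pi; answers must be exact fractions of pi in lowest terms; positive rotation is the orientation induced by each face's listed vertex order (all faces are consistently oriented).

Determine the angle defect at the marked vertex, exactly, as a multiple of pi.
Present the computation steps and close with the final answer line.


Sum of corner angles at P6: (5/3)*pi
defect = 2*pi - (5/3)*pi

Answer: defect(P6) = pi/3


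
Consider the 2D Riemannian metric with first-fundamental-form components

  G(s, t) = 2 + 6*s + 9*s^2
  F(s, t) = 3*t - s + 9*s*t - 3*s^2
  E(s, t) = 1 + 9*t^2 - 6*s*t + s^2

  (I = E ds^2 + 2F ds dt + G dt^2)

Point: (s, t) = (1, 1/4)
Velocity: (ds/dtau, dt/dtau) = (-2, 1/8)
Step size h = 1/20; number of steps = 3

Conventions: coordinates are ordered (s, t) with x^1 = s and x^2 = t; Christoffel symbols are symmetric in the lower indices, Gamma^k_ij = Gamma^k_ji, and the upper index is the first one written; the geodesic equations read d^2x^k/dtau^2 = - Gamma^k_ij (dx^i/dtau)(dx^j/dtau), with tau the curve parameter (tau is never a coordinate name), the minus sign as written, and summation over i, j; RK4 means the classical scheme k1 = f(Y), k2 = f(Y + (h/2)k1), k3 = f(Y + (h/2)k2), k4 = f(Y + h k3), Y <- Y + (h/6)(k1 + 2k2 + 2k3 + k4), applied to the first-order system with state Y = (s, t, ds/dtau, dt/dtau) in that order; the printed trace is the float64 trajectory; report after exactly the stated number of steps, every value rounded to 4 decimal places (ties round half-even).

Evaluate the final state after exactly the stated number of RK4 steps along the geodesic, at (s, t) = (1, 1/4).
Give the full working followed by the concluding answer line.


f(Y) = (ds/dtau, dt/dtau, -Gamma^s_ij Y'^i Y'^j, -Gamma^t_ij Y'^i Y'^j) with the Gammas evaluated at the stage position; h = 0.050000; intermediate values shown to 6 dp
step 0: s = 1.0000, t = 0.2500, ds/dtau = -2.0000, dt/dtau = 0.1250
step 1:
  k1: at (s, t) = (1.000000, 0.250000), (ds/dtau, dt/dtau) = (-2.000000, 0.125000); Gamma_sss = 0.014652, Gamma_sst = -0.043956, Gamma_stt = 0.000000, Gamma_tss = -0.234432, Gamma_tst = 0.703297, Gamma_ttt = 0.000000; k1 = (-2.000000, 0.125000, -0.080586, 1.289377)
  k2: at (s, t) = (0.950000, 0.253125), (ds/dtau, dt/dtau) = (-2.002015, 0.157234); Gamma_sss = 0.012020, Gamma_sst = -0.036060, Gamma_stt = 0.000000, Gamma_tss = -0.242767, Gamma_tst = 0.728301, Gamma_ttt = 0.000000; k2 = (-2.002015, 0.157234, -0.070880, 1.431542)
  k3: at (s, t) = (0.949950, 0.253931), (ds/dtau, dt/dtau) = (-2.001772, 0.160789); Gamma_sss = 0.011866, Gamma_sst = -0.035598, Gamma_stt = 0.000000, Gamma_tss = -0.242789, Gamma_tst = 0.728368, Gamma_ttt = 0.000000; k3 = (-2.001772, 0.160789, -0.070464, 1.441748)
  k4: at (s, t) = (0.899911, 0.258039), (ds/dtau, dt/dtau) = (-2.003523, 0.197087); Gamma_sss = 0.008555, Gamma_sst = -0.025665, Gamma_stt = 0.000000, Gamma_tss = -0.251617, Gamma_tst = 0.754850, Gamma_ttt = 0.000000; k4 = (-2.003523, 0.197087, -0.054610, 1.606149)
  Y <- Y + (h/6)(k1 + 2k2 + 2k3 + k4): s = 0.8999, t = 0.2580, ds/dtau = -2.0035, dt/dtau = 0.1970
step 2:
  k1: at (s, t) = (0.899908, 0.257984), (ds/dtau, dt/dtau) = (-2.003482, 0.197018); Gamma_sss = 0.008566, Gamma_sst = -0.025698, Gamma_stt = 0.000000, Gamma_tss = -0.251617, Gamma_tst = 0.754850, Gamma_ttt = 0.000000; k1 = (-2.003482, 0.197018, -0.054671, 1.605885)
  k2: at (s, t) = (0.849820, 0.262910), (ds/dtau, dt/dtau) = (-2.004849, 0.237165); Gamma_sss = 0.004491, Gamma_sst = -0.013474, Gamma_stt = 0.000000, Gamma_tss = -0.260944, Gamma_tst = 0.782831, Gamma_ttt = 0.000000; k2 = (-2.004849, 0.237165, -0.030865, 1.793282)
  k3: at (s, t) = (0.849786, 0.263914), (ds/dtau, dt/dtau) = (-2.004254, 0.241850); Gamma_sss = 0.004268, Gamma_sst = -0.012803, Gamma_stt = 0.000000, Gamma_tss = -0.260957, Gamma_tst = 0.782871, Gamma_ttt = 0.000000; k3 = (-2.004254, 0.241850, -0.029555, 1.807232)
  k4: at (s, t) = (0.799695, 0.270077), (ds/dtau, dt/dtau) = (-2.004960, 0.287379); Gamma_sss = -0.000839, Gamma_sst = 0.002518, Gamma_stt = 0.000000, Gamma_tss = -0.270760, Gamma_tst = 0.812279, Gamma_ttt = 0.000000; k4 = (-2.004960, 0.287379, 0.006275, 2.024460)
  Y <- Y + (h/6)(k1 + 2k2 + 2k3 + k4): s = 0.7997, t = 0.2700, ds/dtau = -2.0049, dt/dtau = 0.2873
step 3:
  k1: at (s, t) = (0.799685, 0.270005), (ds/dtau, dt/dtau) = (-2.004893, 0.287279); Gamma_sss = -0.000823, Gamma_sst = 0.002468, Gamma_stt = 0.000000, Gamma_tss = -0.270762, Gamma_tst = 0.812285, Gamma_ttt = 0.000000; k1 = (-2.004893, 0.287279, 0.006150, 2.024044)
  k2: at (s, t) = (0.749563, 0.277187), (ds/dtau, dt/dtau) = (-2.004739, 0.337880); Gamma_sss = -0.007093, Gamma_sst = 0.021278, Gamma_stt = 0.000000, Gamma_tss = -0.281011, Gamma_tst = 0.843034, Gamma_ttt = 0.000000; k2 = (-2.004739, 0.337880, 0.057331, 2.271456)
  k3: at (s, t) = (0.749567, 0.278452), (ds/dtau, dt/dtau) = (-2.003459, 0.344065); Gamma_sss = -0.007420, Gamma_sst = 0.022261, Gamma_stt = 0.000000, Gamma_tss = -0.280995, Gamma_tst = 0.842985, Gamma_ttt = 0.000000; k3 = (-2.003459, 0.344065, 0.060473, 2.290046)
  k4: at (s, t) = (0.699512, 0.287208), (ds/dtau, dt/dtau) = (-2.001869, 0.401781); Gamma_sss = -0.015254, Gamma_sst = 0.045763, Gamma_stt = 0.000000, Gamma_tss = -0.291566, Gamma_tst = 0.874699, Gamma_ttt = 0.000000; k4 = (-2.001869, 0.401781, 0.134747, 2.575510)
  Y <- Y + (h/6)(k1 + 2k2 + 2k3 + k4): s = 0.6995, t = 0.2871, ds/dtau = -2.0018, dt/dtau = 0.4016

Answer: s = 0.6995, t = 0.2871, ds/dtau = -2.0018, dt/dtau = 0.4016


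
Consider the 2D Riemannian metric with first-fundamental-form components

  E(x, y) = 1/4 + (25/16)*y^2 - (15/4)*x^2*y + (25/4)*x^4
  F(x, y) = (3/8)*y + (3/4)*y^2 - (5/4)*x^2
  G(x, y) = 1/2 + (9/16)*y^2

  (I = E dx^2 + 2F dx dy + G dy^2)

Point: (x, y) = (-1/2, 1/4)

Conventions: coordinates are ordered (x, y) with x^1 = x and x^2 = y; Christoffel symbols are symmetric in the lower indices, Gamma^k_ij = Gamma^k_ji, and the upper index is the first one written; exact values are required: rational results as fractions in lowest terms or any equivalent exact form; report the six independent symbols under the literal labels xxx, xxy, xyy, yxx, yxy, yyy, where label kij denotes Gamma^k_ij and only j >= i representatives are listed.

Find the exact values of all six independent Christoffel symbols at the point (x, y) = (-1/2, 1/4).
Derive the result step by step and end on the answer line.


E = 129/256, F = -11/64, G = 137/256 at the point
E_x = -35/16, E_y = -5/32, F_x = 5/4, F_y = 3/4, G_x = 0, G_y = 9/32
EG - F^2 = 15737/65536;  g^inv = (65536/15737) * [[137/256, 11/64], [11/64, 129/256]]
first-kind symbols [ij,l] = (1/2)(d_i g_jl + d_j g_il - d_l g_ij): [xx,x] = E_x/2 = -35/32, [xx,y] = F_x - E_y/2 = 85/64, [xy,x] = E_y/2 = -5/64, [xy,y] = G_x/2 = 0, [yy,x] = F_y - G_x/2 = 3/4, [yy,y] = G_y/2 = 9/64
Gamma^x_ij = (G*[ij,x] - F*[ij,y])/(EG - F^2), Gamma^y_ij = (E*[ij,y] - F*[ij,x])/(EG - F^2)

Answer: Gamma_xxx = -23400/15737, Gamma_xxy = -2740/15737, Gamma_xyy = 27888/15737, Gamma_yxx = 31540/15737, Gamma_yxy = -880/15737, Gamma_yyy = 13092/15737


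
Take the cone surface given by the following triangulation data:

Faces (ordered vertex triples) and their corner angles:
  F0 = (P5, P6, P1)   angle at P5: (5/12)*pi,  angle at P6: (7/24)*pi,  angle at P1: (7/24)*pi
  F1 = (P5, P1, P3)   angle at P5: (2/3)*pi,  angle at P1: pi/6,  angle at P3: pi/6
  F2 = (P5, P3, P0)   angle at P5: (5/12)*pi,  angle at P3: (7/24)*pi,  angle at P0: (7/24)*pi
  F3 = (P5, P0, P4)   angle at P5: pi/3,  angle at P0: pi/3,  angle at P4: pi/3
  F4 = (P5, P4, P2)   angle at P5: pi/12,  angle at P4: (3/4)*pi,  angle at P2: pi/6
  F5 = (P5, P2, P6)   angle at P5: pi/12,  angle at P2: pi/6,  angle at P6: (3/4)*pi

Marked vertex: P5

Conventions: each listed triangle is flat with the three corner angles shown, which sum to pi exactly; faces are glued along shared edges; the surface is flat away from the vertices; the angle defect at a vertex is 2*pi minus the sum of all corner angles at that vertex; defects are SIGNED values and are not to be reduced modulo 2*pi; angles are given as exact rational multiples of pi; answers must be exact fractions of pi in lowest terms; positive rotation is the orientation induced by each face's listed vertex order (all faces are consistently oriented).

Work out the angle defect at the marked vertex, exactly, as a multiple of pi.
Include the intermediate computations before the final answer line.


Sum of corner angles at P5: 2*pi
defect = 2*pi - 2*pi

Answer: defect(P5) = 0


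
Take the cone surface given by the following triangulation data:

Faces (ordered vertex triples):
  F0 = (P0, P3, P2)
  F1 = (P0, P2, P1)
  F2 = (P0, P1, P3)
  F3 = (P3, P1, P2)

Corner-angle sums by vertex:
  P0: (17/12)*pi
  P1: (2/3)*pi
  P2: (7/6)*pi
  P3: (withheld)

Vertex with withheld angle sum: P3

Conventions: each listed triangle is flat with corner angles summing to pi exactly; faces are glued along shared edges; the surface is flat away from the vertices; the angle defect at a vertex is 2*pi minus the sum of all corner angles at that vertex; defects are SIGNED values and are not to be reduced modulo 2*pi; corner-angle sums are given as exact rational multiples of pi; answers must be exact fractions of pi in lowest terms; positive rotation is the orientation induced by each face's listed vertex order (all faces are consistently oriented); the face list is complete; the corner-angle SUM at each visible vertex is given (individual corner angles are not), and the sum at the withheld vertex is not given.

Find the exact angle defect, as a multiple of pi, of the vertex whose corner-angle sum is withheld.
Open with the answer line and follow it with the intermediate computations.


Answer: defect(P3) = (5/4)*pi

V = 4, E = 6, F = 4; chi = V - E + F = 2
Gauss-Bonnet: total defect = 2*pi*chi = 4*pi; visible defects sum to (11/4)*pi


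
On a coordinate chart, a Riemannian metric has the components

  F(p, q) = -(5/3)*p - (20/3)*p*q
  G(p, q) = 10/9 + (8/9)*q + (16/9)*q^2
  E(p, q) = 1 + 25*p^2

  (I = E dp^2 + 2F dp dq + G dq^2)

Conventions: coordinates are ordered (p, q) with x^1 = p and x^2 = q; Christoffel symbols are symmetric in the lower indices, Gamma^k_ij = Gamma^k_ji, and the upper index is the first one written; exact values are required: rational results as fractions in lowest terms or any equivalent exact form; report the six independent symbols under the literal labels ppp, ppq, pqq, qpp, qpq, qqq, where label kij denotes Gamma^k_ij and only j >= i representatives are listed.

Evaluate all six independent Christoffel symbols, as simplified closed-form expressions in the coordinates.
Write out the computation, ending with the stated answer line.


E = 1 + 25*p^2; F = -(5/3)*p - (20/3)*p*q; G = 10/9 + (8/9)*q + (16/9)*q^2
Gamma^k_ij = (1/2) g^{kl} (d_i g_jl + d_j g_il - d_l g_ij), with g^inv = (1/(EG-F^2)) [[G, -F], [-F, E]]
first partials: E_p = 50*p, E_q = 0, F_p = -5/3 - (20/3)*q, F_q = -(20/3)*p, G_p = 0, G_q = 8/9 + (32/9)*q
D = EG - F^2 = 10/9 + (8/9)*q + (16/9)*q^2 + 25*p^2
expanded: Gamma^p_pp = (G E_p - 2F F_p + F E_q)/(2D), Gamma^p_pq = (G E_q - F G_p)/(2D), Gamma^p_qq = (2G F_q - G G_p - F G_q)/(2D), Gamma^q_pp = (2E F_p - E E_q - F E_p)/(2D), Gamma^q_pq = (E G_p - F E_q)/(2D), Gamma^q_qq = (E G_q - 2F F_q + F G_p)/(2D); substitute and cancel common factors

Answer: Gamma_ppp = 225*p/(225*p^2 + 16*q^2 + 8*q + 10), Gamma_ppq = 0, Gamma_pqq = -60*p/(225*p^2 + 16*q^2 + 8*q + 10), Gamma_qpp = (-60*q - 15)/(225*p^2 + 16*q^2 + 8*q + 10), Gamma_qpq = 0, Gamma_qqq = (16*q + 4)/(225*p^2 + 16*q^2 + 8*q + 10)


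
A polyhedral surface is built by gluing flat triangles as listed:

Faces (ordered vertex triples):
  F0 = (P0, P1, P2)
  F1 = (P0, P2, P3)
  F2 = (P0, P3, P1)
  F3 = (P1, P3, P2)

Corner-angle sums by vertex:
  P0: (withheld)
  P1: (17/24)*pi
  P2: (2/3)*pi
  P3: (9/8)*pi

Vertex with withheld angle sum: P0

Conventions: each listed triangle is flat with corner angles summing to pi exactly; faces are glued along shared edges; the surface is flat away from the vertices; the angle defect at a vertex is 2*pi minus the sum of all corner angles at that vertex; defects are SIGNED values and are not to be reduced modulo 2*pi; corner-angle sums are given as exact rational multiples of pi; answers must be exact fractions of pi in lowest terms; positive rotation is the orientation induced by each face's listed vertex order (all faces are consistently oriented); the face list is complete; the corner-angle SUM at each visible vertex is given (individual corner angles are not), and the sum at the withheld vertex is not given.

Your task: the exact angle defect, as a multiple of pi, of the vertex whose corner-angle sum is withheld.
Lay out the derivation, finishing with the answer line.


V = 4, E = 6, F = 4; chi = V - E + F = 2
Gauss-Bonnet: total defect = 2*pi*chi = 4*pi; visible defects sum to (7/2)*pi

Answer: defect(P0) = pi/2


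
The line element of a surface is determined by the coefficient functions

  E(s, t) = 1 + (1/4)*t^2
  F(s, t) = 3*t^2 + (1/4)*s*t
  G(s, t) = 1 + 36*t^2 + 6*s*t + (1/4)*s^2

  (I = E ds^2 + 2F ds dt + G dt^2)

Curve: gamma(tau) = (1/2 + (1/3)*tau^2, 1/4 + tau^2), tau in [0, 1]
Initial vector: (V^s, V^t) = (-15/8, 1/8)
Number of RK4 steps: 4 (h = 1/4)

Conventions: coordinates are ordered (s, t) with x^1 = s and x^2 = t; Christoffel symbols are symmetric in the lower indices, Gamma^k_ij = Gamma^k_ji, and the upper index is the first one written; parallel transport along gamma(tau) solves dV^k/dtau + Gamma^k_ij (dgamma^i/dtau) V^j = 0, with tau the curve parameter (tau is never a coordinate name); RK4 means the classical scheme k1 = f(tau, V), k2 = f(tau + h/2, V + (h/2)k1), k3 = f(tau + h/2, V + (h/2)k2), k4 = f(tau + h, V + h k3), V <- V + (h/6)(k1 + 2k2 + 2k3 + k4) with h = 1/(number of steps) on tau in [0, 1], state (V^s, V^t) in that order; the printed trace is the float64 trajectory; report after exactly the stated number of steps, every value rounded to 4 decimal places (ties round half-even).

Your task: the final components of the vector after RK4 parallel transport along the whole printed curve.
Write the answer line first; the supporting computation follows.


Answer: V^s = -1.8735, V^t = 0.1451

gamma'(tau) = ((2/3)*tau, 2*tau); f(tau, V)^k = -Gamma^k_ij(gamma(tau)) gamma'^i(tau) V^j; h = 1/4; intermediate values shown to 6 dp
curve data and Christoffel symbols at the stage parameters:
  tau = 0.000000: gamma = (0.500000, 0.250000), gamma' = (0.000000, 0.000000); Gamma_sss = 0.000000, Gamma_sst = 0.015326, Gamma_stt = 0.183908, Gamma_tss = 0.000000, Gamma_tst = 0.214559, Gamma_ttt = 2.574713
  tau = 0.125000: gamma = (0.505208, 0.265625), gamma' = (0.083333, 0.250000); Gamma_sss = 0.000000, Gamma_sst = 0.015001, Gamma_stt = 0.180017, Gamma_tss = 0.000000, Gamma_tst = 0.208549, Gamma_ttt = 2.502591
  tau = 0.250000: gamma = (0.520833, 0.312500), gamma' = (0.166667, 0.500000); Gamma_sss = 0.000000, Gamma_sst = 0.013990, Gamma_stt = 0.167878, Gamma_tss = 0.000000, Gamma_tst = 0.191194, Gamma_ttt = 2.294330
  tau = 0.375000: gamma = (0.546875, 0.390625), gamma' = (0.250000, 0.750000); Gamma_sss = 0.000000, Gamma_sst = 0.012381, Gamma_stt = 0.148568, Gamma_tss = 0.000000, Gamma_tst = 0.165901, Gamma_ttt = 1.990807
  tau = 0.500000: gamma = (0.583333, 0.500000), gamma' = (0.333333, 1.000000); Gamma_sss = 0.000000, Gamma_sst = 0.010506, Gamma_stt = 0.126076, Gamma_tss = 0.000000, Gamma_tst = 0.138334, Gamma_ttt = 1.660003
  tau = 0.625000: gamma = (0.630208, 0.640625), gamma' = (0.416667, 1.250000); Gamma_sss = 0.000000, Gamma_sst = 0.008705, Gamma_stt = 0.104457, Gamma_tss = 0.000000, Gamma_tst = 0.113021, Gamma_ttt = 1.356246
  tau = 0.750000: gamma = (0.687500, 0.812500), gamma' = (0.500000, 1.500000); Gamma_sss = 0.000000, Gamma_sst = 0.007152, Gamma_stt = 0.085826, Gamma_tss = 0.000000, Gamma_tst = 0.091878, Gamma_ttt = 1.102538
  tau = 0.875000: gamma = (0.755208, 1.015625), gamma' = (0.583333, 1.750000); Gamma_sss = 0.000000, Gamma_sst = 0.005886, Gamma_stt = 0.070634, Gamma_tss = 0.000000, Gamma_tst = 0.075011, Gamma_ttt = 0.900126
  tau = 1.000000: gamma = (0.833333, 1.250000), gamma' = (0.666667, 2.000000); Gamma_sss = 0.000000, Gamma_sst = 0.004878, Gamma_stt = 0.058535, Gamma_tss = 0.000000, Gamma_tst = 0.061787, Gamma_ttt = 0.741443
step 0: V^s = -1.8750, V^t = 0.1250
step 1: k1 = (0.000000, 0.000000), k2 = (0.001250, 0.017379), k3 = (0.001149, 0.015974), k4 = (0.001985, 0.027130); V <- V + (h/6)(k1 + 2k2 + 2k3 + k4): V^s = -1.8747, V^t = 0.1289
step 2: k1 = (0.001992, 0.027229), k2 = (0.002253, 0.030186), k3 = (0.002210, 0.029615), k4 = (0.002027, 0.026694); V <- V + (h/6)(k1 + 2k2 + 2k3 + k4): V^s = -1.8742, V^t = 0.1361
step 3: k1 = (0.002050, 0.026991), k2 = (0.001668, 0.021651), k3 = (0.001758, 0.022821), k4 = (0.001334, 0.017133); V <- V + (h/6)(k1 + 2k2 + 2k3 + k4): V^s = -1.8738, V^t = 0.1417
step 4: k1 = (0.001355, 0.017408), k2 = (0.001023, 0.013035), k3 = (0.001093, 0.013926), k4 = (0.000811, 0.010269); V <- V + (h/6)(k1 + 2k2 + 2k3 + k4): V^s = -1.8735, V^t = 0.1451


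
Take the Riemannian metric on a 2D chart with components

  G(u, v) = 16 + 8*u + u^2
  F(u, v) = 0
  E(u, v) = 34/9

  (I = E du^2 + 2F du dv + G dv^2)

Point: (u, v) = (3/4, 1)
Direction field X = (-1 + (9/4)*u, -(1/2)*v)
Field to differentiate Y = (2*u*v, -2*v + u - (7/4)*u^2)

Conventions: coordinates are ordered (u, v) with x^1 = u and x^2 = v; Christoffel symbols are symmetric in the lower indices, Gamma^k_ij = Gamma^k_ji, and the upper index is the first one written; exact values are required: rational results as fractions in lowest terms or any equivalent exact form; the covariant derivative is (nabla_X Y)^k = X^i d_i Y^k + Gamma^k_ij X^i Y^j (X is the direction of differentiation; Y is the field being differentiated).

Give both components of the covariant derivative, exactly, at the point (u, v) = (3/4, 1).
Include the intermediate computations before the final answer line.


E = 34/9, F = 0, G = 361/16 at the point
E_u = 0, E_v = 0, F_u = 0, F_v = 0, G_u = 19/2, G_v = 0
EG - F^2 = 6137/72;  g^inv = (72/6137) * [[361/16, 0], [0, 34/9]]
first-kind symbols [ij,l] = (1/2)(d_i g_jl + d_j g_il - d_l g_ij): [uu,u] = E_u/2 = 0, [uu,v] = F_u - E_v/2 = 0, [uv,u] = E_v/2 = 0, [uv,v] = G_u/2 = 19/4, [vv,u] = F_v - G_u/2 = -19/4, [vv,v] = G_v/2 = 0
Gamma^u_ij = (G*[ij,u] - F*[ij,v])/(EG - F^2), Gamma^v_ij = (E*[ij,v] - F*[ij,u])/(EG - F^2)
Gamma_uuu = 0, Gamma_uuv = 0, Gamma_uvv = -171/136, Gamma_vuu = 0, Gamma_vuv = 4/19, Gamma_vvv = 0
X = (11/16, -1/2), Y = (3/2, -143/64) at the point

Answer: (nabla_X Y)^u = -13573/17408, (nabla_X Y)^v = -2911/4864


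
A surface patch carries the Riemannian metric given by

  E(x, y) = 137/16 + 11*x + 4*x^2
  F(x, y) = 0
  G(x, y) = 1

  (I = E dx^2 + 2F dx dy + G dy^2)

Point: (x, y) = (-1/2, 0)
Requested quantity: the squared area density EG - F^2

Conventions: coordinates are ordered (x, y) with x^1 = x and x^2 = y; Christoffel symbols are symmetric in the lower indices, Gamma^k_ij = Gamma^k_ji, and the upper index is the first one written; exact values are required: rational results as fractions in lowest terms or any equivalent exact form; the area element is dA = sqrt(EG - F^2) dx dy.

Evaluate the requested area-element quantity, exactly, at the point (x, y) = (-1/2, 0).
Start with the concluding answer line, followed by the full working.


Answer: EG - F^2 = 65/16

E = 65/16, F = 0, G = 1; EG - F^2 = 65/16


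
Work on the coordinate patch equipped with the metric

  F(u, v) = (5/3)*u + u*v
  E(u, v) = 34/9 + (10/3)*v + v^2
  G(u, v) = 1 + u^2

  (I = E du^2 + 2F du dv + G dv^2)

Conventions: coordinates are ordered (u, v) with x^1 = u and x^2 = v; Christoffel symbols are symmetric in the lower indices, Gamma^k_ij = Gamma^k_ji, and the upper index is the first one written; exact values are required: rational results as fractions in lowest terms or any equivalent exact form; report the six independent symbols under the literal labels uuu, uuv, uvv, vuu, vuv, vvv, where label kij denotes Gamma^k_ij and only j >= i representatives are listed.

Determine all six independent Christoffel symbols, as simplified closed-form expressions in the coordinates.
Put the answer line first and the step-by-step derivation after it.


Answer: Gamma_uuu = 0, Gamma_uuv = (9*v + 15)/(9*u^2 + 9*v^2 + 30*v + 34), Gamma_uvv = 0, Gamma_vuu = 0, Gamma_vuv = 9*u/(9*u^2 + 9*v^2 + 30*v + 34), Gamma_vvv = 0

E = 34/9 + (10/3)*v + v^2; F = (5/3)*u + u*v; G = 1 + u^2
Gamma^k_ij = (1/2) g^{kl} (d_i g_jl + d_j g_il - d_l g_ij), with g^inv = (1/(EG-F^2)) [[G, -F], [-F, E]]
first partials: E_u = 0, E_v = 10/3 + 2*v, F_u = 5/3 + v, F_v = u, G_u = 2*u, G_v = 0
D = EG - F^2 = 34/9 + (10/3)*v + v^2 + u^2
expanded: Gamma^u_uu = (G E_u - 2F F_u + F E_v)/(2D), Gamma^u_uv = (G E_v - F G_u)/(2D), Gamma^u_vv = (2G F_v - G G_u - F G_v)/(2D), Gamma^v_uu = (2E F_u - E E_v - F E_u)/(2D), Gamma^v_uv = (E G_u - F E_v)/(2D), Gamma^v_vv = (E G_v - 2F F_v + F G_u)/(2D); substitute and cancel common factors


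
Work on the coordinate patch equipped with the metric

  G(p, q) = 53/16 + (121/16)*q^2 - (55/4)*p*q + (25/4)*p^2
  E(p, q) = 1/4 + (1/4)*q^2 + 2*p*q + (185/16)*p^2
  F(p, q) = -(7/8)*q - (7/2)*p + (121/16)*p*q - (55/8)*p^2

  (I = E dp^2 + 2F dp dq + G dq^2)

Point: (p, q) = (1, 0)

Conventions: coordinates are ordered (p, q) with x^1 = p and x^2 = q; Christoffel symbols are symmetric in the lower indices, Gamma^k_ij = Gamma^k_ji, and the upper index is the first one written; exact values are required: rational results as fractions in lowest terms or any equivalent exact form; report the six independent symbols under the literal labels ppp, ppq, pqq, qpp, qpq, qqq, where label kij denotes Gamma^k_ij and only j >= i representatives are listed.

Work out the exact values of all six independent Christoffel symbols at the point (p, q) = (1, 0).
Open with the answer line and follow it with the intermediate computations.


Answer: Gamma_ppp = -20167/1361, Gamma_ppq = 19048/1361, Gamma_pqq = -17189/1361, Gamma_qpp = -24478/1361, Gamma_qpq = 21556/1361, Gamma_qqq = -19628/1361

E = 189/16, F = -83/8, G = 153/16 at the point
E_p = 185/8, E_q = 2, F_p = -69/4, F_q = 107/16, G_p = 25/2, G_q = -55/4
EG - F^2 = 1361/256;  g^inv = (256/1361) * [[153/16, 83/8], [83/8, 189/16]]
first-kind symbols [ij,l] = (1/2)(d_i g_jl + d_j g_il - d_l g_ij): [pp,p] = E_p/2 = 185/16, [pp,q] = F_p - E_q/2 = -73/4, [pq,p] = E_q/2 = 1, [pq,q] = G_p/2 = 25/4, [qq,p] = F_q - G_p/2 = 7/16, [qq,q] = G_q/2 = -55/8
Gamma^p_ij = (G*[ij,p] - F*[ij,q])/(EG - F^2), Gamma^q_ij = (E*[ij,q] - F*[ij,p])/(EG - F^2)


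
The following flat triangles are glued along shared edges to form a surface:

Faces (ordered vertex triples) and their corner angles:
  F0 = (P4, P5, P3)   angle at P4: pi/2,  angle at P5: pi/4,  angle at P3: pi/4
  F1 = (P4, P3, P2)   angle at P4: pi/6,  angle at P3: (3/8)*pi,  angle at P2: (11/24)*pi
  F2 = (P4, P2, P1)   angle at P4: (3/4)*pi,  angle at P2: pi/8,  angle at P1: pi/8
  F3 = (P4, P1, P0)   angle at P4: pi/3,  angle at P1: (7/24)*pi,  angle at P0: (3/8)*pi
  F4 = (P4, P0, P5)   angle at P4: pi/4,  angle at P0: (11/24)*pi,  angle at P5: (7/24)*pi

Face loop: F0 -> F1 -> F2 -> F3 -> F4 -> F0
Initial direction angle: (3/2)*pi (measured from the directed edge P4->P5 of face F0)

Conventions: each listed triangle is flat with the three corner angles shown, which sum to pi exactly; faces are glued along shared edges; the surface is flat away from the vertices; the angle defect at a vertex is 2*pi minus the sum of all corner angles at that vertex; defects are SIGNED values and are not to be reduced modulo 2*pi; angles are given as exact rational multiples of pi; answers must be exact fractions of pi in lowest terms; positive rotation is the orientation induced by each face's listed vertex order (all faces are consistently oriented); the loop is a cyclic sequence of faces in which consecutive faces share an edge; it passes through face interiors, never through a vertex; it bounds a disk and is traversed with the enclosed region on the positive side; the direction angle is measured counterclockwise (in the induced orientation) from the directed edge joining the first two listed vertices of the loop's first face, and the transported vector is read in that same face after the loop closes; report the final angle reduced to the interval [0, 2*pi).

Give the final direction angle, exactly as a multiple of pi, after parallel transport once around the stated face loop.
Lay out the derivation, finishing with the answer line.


enclosed vertex P4: corner angles sum to 2*pi, defect = 2*pi - 2*pi = 0
transport around the loop rotates by the sum of enclosed defects; add to the initial angle mod 2*pi
final angle = (3/2)*pi + 0 = (3/2)*pi (mod 2*pi)

Answer: final direction angle = (3/2)*pi


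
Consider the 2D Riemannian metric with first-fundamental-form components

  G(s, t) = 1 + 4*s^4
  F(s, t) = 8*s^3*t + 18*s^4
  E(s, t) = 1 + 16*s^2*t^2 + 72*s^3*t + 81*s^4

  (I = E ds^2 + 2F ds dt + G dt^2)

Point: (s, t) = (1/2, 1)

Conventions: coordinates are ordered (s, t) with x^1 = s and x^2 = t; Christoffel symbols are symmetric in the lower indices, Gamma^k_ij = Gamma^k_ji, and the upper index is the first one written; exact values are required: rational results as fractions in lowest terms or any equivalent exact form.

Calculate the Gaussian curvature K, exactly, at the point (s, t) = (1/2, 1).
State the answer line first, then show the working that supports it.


Answer: K = -1024/95481

E = 305/16, F = 17/8, G = 5/4, EG - F^2 = 309/16 at the point
E_s = 221/2, E_t = 17, F_s = 15, F_t = 1, G_s = 2, G_t = 0
E_tt = 8, F_st = 6, G_ss = 12
The intrinsic route: Brioschi's K = (det M1 - det M2)/(EG - F^2)^2.
M1 = [[-E_tt/2 + F_st - G_ss/2, E_s/2, F_s - E_t/2], [F_t - G_s/2, E, F], [G_t/2, F, G]] = [[-4, 221/4, 13/2], [0, 305/16, 17/8], [0, 17/8, 5/4]]; det M1 = -309/4
M2 = [[0, E_t/2, G_s/2], [E_t/2, E, F], [G_s/2, F, G]] = [[0, 17/2, 1], [17/2, 305/16, 17/8], [1, 17/8, 5/4]]; det M2 = -293/4
det M1 - det M2 = -4; K = -4 / (309/16)^2 = -1024/95481


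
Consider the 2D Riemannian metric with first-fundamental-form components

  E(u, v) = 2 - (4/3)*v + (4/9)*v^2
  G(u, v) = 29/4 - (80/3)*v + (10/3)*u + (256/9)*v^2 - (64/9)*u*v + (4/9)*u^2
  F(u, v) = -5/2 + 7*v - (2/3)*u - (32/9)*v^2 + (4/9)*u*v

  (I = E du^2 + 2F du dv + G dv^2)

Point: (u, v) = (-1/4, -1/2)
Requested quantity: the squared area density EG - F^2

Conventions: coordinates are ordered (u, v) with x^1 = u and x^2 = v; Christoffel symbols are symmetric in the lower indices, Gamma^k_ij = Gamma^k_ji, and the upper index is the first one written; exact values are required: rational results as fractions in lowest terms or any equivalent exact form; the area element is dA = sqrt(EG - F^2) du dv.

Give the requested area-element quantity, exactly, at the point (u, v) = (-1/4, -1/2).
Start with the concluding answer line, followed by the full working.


Answer: EG - F^2 = 250/9

E = 25/9, F = -20/3, G = 26; EG - F^2 = 250/9


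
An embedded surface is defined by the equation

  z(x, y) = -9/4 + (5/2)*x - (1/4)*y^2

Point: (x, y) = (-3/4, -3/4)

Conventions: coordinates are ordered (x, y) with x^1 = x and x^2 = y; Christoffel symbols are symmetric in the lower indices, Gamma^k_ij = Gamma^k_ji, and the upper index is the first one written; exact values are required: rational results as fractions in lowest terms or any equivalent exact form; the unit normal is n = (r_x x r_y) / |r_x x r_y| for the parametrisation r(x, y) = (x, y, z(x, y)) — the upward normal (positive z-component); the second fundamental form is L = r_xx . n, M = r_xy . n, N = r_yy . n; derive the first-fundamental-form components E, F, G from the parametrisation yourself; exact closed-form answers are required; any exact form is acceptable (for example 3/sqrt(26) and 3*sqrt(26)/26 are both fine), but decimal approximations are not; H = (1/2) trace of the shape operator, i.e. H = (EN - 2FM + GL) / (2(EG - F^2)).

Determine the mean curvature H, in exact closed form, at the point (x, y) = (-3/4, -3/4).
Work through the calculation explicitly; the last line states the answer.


z_x = 5/2, z_y = 3/8, z_xx = 0, z_xy = 0, z_yy = -1/2
E = 29/4, F = 15/16, G = 73/64; answer radicand W^2 = 473/64
unnormalised second-form numerators: l = 0, m = 0, n = -1/2; L = l/sqrt(473/64), and similarly M = m/sqrt(W^2), N = n/sqrt(W^2)
H = (E*n - 2*F*m + G*l) / (2*(EG - F^2)*sqrt(W^2)); E*n - 2*F*m + G*l = -29/8, EG - F^2 = 473/64, so H = (-116/473)/sqrt(473/64)

Answer: H = -928*sqrt(473)/223729


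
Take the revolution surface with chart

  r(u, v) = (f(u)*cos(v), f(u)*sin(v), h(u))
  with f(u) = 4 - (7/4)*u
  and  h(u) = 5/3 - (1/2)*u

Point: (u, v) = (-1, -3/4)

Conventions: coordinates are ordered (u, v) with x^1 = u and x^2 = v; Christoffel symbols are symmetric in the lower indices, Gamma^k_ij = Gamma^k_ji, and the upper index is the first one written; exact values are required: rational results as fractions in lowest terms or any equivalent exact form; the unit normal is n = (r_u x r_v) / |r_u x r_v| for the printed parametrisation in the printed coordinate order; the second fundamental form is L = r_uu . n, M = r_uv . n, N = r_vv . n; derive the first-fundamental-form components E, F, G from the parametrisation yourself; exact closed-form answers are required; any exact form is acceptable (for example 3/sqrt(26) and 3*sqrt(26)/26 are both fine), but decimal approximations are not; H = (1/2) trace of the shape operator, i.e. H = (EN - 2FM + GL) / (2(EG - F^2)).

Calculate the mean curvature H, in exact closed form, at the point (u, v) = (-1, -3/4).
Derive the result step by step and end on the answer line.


f = 23/4, f' = -7/4, f'' = 0, h' = -1/2, h'' = 0
E = 53/16, F = 0, G = 529/16; answer radicand W^2 = 53/16
unnormalised second-form numerators: l = 0, m = 0, n = -23/8; L = l/sqrt(53/16), and similarly M = m/sqrt(W^2), N = n/sqrt(W^2)
H = (E*n - 2*F*m + G*l) / (2*(EG - F^2)*sqrt(W^2)); E*n - 2*F*m + G*l = -1219/128, EG - F^2 = 28037/256, so H = (-1/23)/sqrt(53/16)

Answer: H = -4*sqrt(53)/1219


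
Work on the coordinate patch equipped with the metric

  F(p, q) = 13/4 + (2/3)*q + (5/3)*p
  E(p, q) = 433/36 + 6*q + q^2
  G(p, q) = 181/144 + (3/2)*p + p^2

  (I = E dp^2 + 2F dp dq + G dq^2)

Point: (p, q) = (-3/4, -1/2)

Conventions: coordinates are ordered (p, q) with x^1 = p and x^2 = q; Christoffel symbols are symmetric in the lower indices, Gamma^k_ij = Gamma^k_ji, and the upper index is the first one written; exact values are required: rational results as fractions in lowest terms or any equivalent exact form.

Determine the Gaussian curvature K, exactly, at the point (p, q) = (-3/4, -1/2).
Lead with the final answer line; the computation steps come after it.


Answer: K = -65772/225625

E = 167/18, F = 5/3, G = 25/36, EG - F^2 = 2375/648 at the point
E_p = 0, E_q = 5, F_p = 5/3, F_q = 2/3, G_p = 0, G_q = 0
E_qq = 2, F_pq = 0, G_pp = 2
Using the Brioschi determinant formula for K from the metric derivatives:
M1 = [[-E_qq/2 + F_pq - G_pp/2, E_p/2, F_p - E_q/2], [F_q - G_p/2, E, F], [G_q/2, F, G]] = [[-2, 0, -5/6], [2/3, 167/18, 5/3], [0, 5/3, 25/36]]; det M1 = -2675/324
M2 = [[0, E_q/2, G_p/2], [E_q/2, E, F], [G_p/2, F, G]] = [[0, 5/2, 0], [5/2, 167/18, 5/3], [0, 5/3, 25/36]]; det M2 = -625/144
det M1 - det M2 = -5075/1296; K = -5075/1296 / (2375/648)^2 = -65772/225625


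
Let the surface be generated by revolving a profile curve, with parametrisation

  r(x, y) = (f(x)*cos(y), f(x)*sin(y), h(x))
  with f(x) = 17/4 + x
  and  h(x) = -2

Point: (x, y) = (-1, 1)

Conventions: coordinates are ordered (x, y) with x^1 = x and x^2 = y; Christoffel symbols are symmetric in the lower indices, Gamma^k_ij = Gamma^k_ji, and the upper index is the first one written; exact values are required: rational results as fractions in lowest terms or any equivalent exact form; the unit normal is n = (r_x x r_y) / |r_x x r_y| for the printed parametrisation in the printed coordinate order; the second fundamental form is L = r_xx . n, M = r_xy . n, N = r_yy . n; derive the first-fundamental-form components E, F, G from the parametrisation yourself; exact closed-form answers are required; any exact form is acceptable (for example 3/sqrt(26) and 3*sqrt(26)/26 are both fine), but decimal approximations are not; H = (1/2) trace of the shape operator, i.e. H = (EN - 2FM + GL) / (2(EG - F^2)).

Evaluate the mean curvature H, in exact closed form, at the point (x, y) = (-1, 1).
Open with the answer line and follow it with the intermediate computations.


Answer: H = 0

f = 13/4, f' = 1, f'' = 0, h' = 0, h'' = 0
E = 1, F = 0, G = 169/16; answer radicand W^2 = 1
unnormalised second-form numerators: l = 0, m = 0, n = 0; L = l/sqrt(1), and similarly M = m/sqrt(W^2), N = n/sqrt(W^2)
H = (E*n - 2*F*m + G*l) / (2*(EG - F^2)*sqrt(W^2)); E*n - 2*F*m + G*l = 0, EG - F^2 = 169/16, so H = (0)/sqrt(1)


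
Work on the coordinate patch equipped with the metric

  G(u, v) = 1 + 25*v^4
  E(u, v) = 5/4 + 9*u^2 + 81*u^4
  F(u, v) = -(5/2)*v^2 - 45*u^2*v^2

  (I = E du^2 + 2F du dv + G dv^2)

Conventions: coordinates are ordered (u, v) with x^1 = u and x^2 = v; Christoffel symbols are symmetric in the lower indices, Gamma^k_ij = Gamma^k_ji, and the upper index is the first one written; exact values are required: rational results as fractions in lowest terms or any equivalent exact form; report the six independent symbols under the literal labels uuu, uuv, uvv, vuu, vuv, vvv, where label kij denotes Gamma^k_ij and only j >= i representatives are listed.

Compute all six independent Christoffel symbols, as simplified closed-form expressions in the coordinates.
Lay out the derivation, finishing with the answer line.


E = 5/4 + 9*u^2 + 81*u^4; F = -(5/2)*v^2 - 45*u^2*v^2; G = 1 + 25*v^4
Gamma^k_ij = (1/2) g^{kl} (d_i g_jl + d_j g_il - d_l g_ij), with g^inv = (1/(EG-F^2)) [[G, -F], [-F, E]]
first partials: E_u = 18*u + 324*u^3, E_v = 0, F_u = -90*u*v^2, F_v = -5*v - 90*u^2*v, G_u = 0, G_v = 100*v^3
D = EG - F^2 = 5/4 + 9*u^2 + 25*v^4 + 81*u^4
expanded: Gamma^u_uu = (G E_u - 2F F_u + F E_v)/(2D), Gamma^u_uv = (G E_v - F G_u)/(2D), Gamma^u_vv = (2G F_v - G G_u - F G_v)/(2D), Gamma^v_uu = (2E F_u - E E_v - F E_u)/(2D), Gamma^v_uv = (E G_u - F E_v)/(2D), Gamma^v_vv = (E G_v - 2F F_v + F G_u)/(2D); substitute and cancel common factors

Answer: Gamma_uuu = (648*u^3 + 36*u)/(324*u^4 + 36*u^2 + 100*v^4 + 5), Gamma_uuv = 0, Gamma_uvv = (-360*u^2*v - 20*v)/(324*u^4 + 36*u^2 + 100*v^4 + 5), Gamma_vuu = -360*u*v^2/(324*u^4 + 36*u^2 + 100*v^4 + 5), Gamma_vuv = 0, Gamma_vvv = 200*v^3/(324*u^4 + 36*u^2 + 100*v^4 + 5)


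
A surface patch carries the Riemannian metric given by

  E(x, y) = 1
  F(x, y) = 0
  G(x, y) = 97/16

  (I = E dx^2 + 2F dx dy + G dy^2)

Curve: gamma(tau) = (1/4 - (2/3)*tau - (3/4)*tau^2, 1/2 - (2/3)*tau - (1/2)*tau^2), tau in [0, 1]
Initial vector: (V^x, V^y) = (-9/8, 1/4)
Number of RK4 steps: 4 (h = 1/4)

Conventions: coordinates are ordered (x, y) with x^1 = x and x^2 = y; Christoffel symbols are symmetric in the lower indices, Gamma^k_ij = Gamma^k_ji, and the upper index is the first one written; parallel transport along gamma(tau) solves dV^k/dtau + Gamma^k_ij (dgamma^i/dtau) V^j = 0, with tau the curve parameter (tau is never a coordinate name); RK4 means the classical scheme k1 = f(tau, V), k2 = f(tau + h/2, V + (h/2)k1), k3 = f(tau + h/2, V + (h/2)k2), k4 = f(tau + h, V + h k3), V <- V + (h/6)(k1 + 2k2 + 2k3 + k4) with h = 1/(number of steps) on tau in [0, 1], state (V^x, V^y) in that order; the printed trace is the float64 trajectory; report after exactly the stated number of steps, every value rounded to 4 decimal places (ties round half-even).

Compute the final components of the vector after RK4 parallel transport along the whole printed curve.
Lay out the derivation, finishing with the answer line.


gamma'(tau) = (-2/3 - (3/2)*tau, -2/3 - tau); f(tau, V)^k = -Gamma^k_ij(gamma(tau)) gamma'^i(tau) V^j; h = 1/4; intermediate values shown to 6 dp
curve data and Christoffel symbols at the stage parameters:
  tau = 0.000000: gamma = (0.250000, 0.500000), gamma' = (-0.666667, -0.666667); Gamma_xxx = 0.000000, Gamma_xxy = 0.000000, Gamma_xyy = 0.000000, Gamma_yxx = 0.000000, Gamma_yxy = 0.000000, Gamma_yyy = 0.000000
  tau = 0.125000: gamma = (0.154948, 0.408854), gamma' = (-0.854167, -0.791667); Gamma_xxx = 0.000000, Gamma_xxy = 0.000000, Gamma_xyy = 0.000000, Gamma_yxx = 0.000000, Gamma_yxy = 0.000000, Gamma_yyy = 0.000000
  tau = 0.250000: gamma = (0.036458, 0.302083), gamma' = (-1.041667, -0.916667); Gamma_xxx = 0.000000, Gamma_xxy = 0.000000, Gamma_xyy = 0.000000, Gamma_yxx = 0.000000, Gamma_yxy = 0.000000, Gamma_yyy = 0.000000
  tau = 0.375000: gamma = (-0.105469, 0.179688), gamma' = (-1.229167, -1.041667); Gamma_xxx = 0.000000, Gamma_xxy = 0.000000, Gamma_xyy = 0.000000, Gamma_yxx = 0.000000, Gamma_yxy = 0.000000, Gamma_yyy = 0.000000
  tau = 0.500000: gamma = (-0.270833, 0.041667), gamma' = (-1.416667, -1.166667); Gamma_xxx = 0.000000, Gamma_xxy = 0.000000, Gamma_xyy = 0.000000, Gamma_yxx = 0.000000, Gamma_yxy = 0.000000, Gamma_yyy = 0.000000
  tau = 0.625000: gamma = (-0.459635, -0.111979), gamma' = (-1.604167, -1.291667); Gamma_xxx = 0.000000, Gamma_xxy = 0.000000, Gamma_xyy = 0.000000, Gamma_yxx = 0.000000, Gamma_yxy = 0.000000, Gamma_yyy = 0.000000
  tau = 0.750000: gamma = (-0.671875, -0.281250), gamma' = (-1.791667, -1.416667); Gamma_xxx = 0.000000, Gamma_xxy = 0.000000, Gamma_xyy = 0.000000, Gamma_yxx = 0.000000, Gamma_yxy = 0.000000, Gamma_yyy = 0.000000
  tau = 0.875000: gamma = (-0.907552, -0.466146), gamma' = (-1.979167, -1.541667); Gamma_xxx = 0.000000, Gamma_xxy = 0.000000, Gamma_xyy = 0.000000, Gamma_yxx = 0.000000, Gamma_yxy = 0.000000, Gamma_yyy = 0.000000
  tau = 1.000000: gamma = (-1.166667, -0.666667), gamma' = (-2.166667, -1.666667); Gamma_xxx = 0.000000, Gamma_xxy = 0.000000, Gamma_xyy = 0.000000, Gamma_yxx = 0.000000, Gamma_yxy = 0.000000, Gamma_yyy = 0.000000
step 0: V^x = -1.1250, V^y = 0.2500
step 1: k1 = (0.000000, 0.000000), k2 = (0.000000, 0.000000), k3 = (0.000000, 0.000000), k4 = (0.000000, 0.000000); V <- V + (h/6)(k1 + 2k2 + 2k3 + k4): V^x = -1.1250, V^y = 0.2500
step 2: k1 = (0.000000, 0.000000), k2 = (0.000000, 0.000000), k3 = (0.000000, 0.000000), k4 = (0.000000, 0.000000); V <- V + (h/6)(k1 + 2k2 + 2k3 + k4): V^x = -1.1250, V^y = 0.2500
step 3: k1 = (0.000000, 0.000000), k2 = (0.000000, 0.000000), k3 = (0.000000, 0.000000), k4 = (0.000000, 0.000000); V <- V + (h/6)(k1 + 2k2 + 2k3 + k4): V^x = -1.1250, V^y = 0.2500
step 4: k1 = (0.000000, 0.000000), k2 = (0.000000, 0.000000), k3 = (0.000000, 0.000000), k4 = (0.000000, 0.000000); V <- V + (h/6)(k1 + 2k2 + 2k3 + k4): V^x = -1.1250, V^y = 0.2500

Answer: V^x = -1.1250, V^y = 0.2500
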